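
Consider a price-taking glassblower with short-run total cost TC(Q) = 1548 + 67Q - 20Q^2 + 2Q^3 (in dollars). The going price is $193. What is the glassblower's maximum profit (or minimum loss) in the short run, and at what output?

AVC = 67 - 20Q + 2Q^2 has its minimum $17 at Q = 5; price $193 clears that bar, so the firm operates.
MC = 67 - 40Q + 6Q^2. Setting P = MC and taking the root on the rising branch gives Q* = 9.
TR = 193·9 = 1737. TC = 1548 + 441 = 1989. Profit = 1737 − 1989 = -$252.
By producing, the firm covers all variable cost plus $1296 of fixed cost; shutting down would lose the full $1548.

Profit = -$252 at Q = 9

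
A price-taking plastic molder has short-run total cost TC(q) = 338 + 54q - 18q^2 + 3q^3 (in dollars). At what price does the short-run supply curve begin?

$27 per unit

Short-run supply begins at min AVC. From VC = 54q - 18q^2 + 3q^3, AVC = 54 - 18q + 3q^2.
dAVC/dq = -18 + 6q = 0 gives q = 3. min AVC = 54 - 18·3 + 3·3^2 = 27.
For P < $27 the firm produces nothing.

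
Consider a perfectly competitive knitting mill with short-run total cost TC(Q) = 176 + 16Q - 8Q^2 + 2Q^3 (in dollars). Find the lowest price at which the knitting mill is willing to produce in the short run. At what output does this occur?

The shutdown price is the minimum of AVC. VC = 16Q - 8Q^2 + 2Q^3, so AVC = 16 - 8Q + 2Q^2.
dAVC/dQ = -8 + 4Q = 0 gives Q = 2. min AVC = 16 - 8·2 + 2·2^2 = 8.
The firm shuts down for any P below $8.

$8 per unit, at Q = 2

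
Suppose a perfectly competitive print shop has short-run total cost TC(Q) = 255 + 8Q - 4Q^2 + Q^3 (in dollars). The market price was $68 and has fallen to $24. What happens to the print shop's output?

Output falls from 6 to 4

MC = 8 - 8Q + 3Q^2; the shutdown threshold is min AVC = $4 (at Q = 2).
At P = $68 ≥ min AVC, set P = MC on the rising branch: Q = 6.
At P = $24 ≥ min AVC, set P = MC: Q = 4. The firm stays open but cuts output.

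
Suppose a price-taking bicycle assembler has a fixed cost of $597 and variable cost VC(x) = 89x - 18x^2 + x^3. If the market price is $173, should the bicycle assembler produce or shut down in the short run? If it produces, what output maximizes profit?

Strip out fixed cost: VC = 89x - 18x^2 + x^3. Then AVC = 89 - 18x + x^2 and MC = 89 - 36x + 3x^2.
AVC hits its minimum where MC = AVC, at x = 9, giving min AVC = 89 - 18·9 + 9^2 = $8.
Because $173 ≥ $8, revenue can cover variable cost; the firm operates.
P = MC gives -84 - 36x + 3x^2 = 0, with roots -2 and 14. Take the larger (rising MC): x* = 14.
Check: AVC at x = 14 is $33 ≤ P, so revenue covers variable cost.
Profit = P·x − TC = 173·14 − 1059 = $1363.

Produce at x = 14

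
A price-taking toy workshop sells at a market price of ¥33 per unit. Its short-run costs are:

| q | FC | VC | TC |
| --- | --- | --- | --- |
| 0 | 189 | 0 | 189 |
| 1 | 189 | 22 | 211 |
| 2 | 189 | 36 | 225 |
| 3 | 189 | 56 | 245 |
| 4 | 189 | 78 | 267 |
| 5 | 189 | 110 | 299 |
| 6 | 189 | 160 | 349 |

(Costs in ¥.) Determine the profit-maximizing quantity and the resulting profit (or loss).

Compute π = P·q − TC at each output: q=0: -189; q=1: -178; q=2: -159; q=3: -146; q=4: -135; q=5: -134; q=6: -151.
Profit is maximized at q = 5. AVC there is 110/5 = ¥22 ≤ P, so producing beats shutting down (which would give -¥189).

q = 5; profit = -¥134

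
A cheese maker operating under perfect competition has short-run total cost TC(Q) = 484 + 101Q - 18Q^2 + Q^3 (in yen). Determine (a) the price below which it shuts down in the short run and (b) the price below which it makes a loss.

Shutdown price = ¥20; break-even price = ¥68

Shutdown price = min AVC. AVC = 101 - 18Q + Q^2, with vertex at Q = 9 and minimum ¥20.
ATC = 484/Q + 101 - 18Q + Q^2. Setting dATC/dQ = −484/Q^2 − 18 + 2Q = 0 gives Q = 11 (since 2·11^3 − 18·11^2 = 484).
min ATC = 484/11 + 101 − 18·11 + 11^2 = ¥68. That is the break-even price.
Between these two prices the firm operates at a loss; above ¥68 it earns a profit.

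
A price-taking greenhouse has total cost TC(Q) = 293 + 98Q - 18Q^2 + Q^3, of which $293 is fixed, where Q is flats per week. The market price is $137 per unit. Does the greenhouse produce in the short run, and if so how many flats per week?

Variable cost is VC = 98Q - 18Q^2 + Q^3, so AVC = VC/Q = 98 - 18Q + Q^2 and MC = dTC/dQ = 98 - 36Q + 3Q^2.
AVC hits its minimum where MC = AVC, at Q = 9, giving min AVC = 98 - 18·9 + 9^2 = $17.
P = $137 exceeds min AVC = $17, so the firm stays open.
P = MC gives -39 - 36Q + 3Q^2 = 0, with roots -1 and 13. Take the larger (rising MC): Q* = 13.
Check: AVC at Q = 13 is $33 ≤ P, so revenue covers variable cost.
Profit = P·Q − TC = 137·13 − 722 = $1059.

Produce at Q = 13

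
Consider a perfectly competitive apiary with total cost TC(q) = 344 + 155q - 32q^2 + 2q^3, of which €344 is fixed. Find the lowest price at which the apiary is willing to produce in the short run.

€27 per unit

The firm shuts down when price falls below the minimum of average variable cost. AVC = VC/q = 155 - 32q + 2q^2.
At the minimum of AVC, MC = AVC. MC = 155 - 64q + 6q^2; setting MC = AVC gives 4q^2 - 32q = 0, so q = 8. min AVC = 27.
For P < €27 the firm produces nothing.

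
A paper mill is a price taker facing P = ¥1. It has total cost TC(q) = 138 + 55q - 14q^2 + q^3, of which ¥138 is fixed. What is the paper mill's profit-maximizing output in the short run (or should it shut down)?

Shut down

Strip out fixed cost: VC = 55q - 14q^2 + q^3. Then AVC = 55 - 14q + q^2 and MC = 55 - 28q + 3q^2.
AVC is minimized where dAVC/dq = -14 + 2q = 0, at q = 7; min AVC = 55 - 14·7 + 7^2 = ¥6.
P = ¥1 lies below min AVC = ¥6; no output level covers variable cost.
The firm minimizes its loss by shutting down and losing only its fixed cost of ¥138.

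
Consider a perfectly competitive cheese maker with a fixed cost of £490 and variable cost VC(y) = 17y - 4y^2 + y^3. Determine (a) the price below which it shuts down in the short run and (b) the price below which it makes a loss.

Shutdown price = min AVC. AVC = 17 - 4y + y^2, with vertex at y = 2 and minimum £13.
ATC = 490/y + 17 - 4y + y^2. Setting dATC/dy = −490/y^2 − 4 + 2y = 0 gives y = 7 (since 2·7^3 − 4·7^2 = 490).
min ATC = 490/7 + 17 − 4·7 + 7^2 = £108. That is the break-even price.
For £13 ≤ P < £108 the firm produces at a loss; below £13 it shuts down.

Shutdown price = £13; break-even price = £108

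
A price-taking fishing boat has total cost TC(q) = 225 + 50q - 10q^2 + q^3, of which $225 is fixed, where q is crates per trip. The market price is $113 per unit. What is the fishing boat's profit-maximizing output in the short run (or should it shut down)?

Produce at q = 9

Variable cost is VC = 50q - 10q^2 + q^3, so AVC = VC/q = 50 - 10q + q^2 and MC = dTC/dq = 50 - 20q + 3q^2.
The AVC parabola has its vertex at q = 10/2 = 5, where AVC = 50 - 10·5 + 5^2 = $25.
Because $113 ≥ $25, revenue can cover variable cost; the firm operates.
Solving P = MC: -63 - 20q + 3q^2 = 0 ⇒ q = -7/3 or 9. On the upward-sloping branch, q* = 9.
Check: AVC at q = 9 is $41 ≤ P, so revenue covers variable cost.
Profit = P·q − TC = 113·9 − 594 = $423.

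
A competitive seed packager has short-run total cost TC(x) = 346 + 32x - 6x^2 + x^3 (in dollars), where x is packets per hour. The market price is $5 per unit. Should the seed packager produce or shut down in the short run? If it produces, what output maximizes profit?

Strip out fixed cost: VC = 32x - 6x^2 + x^3. Then AVC = 32 - 6x + x^2 and MC = 32 - 12x + 3x^2.
AVC is minimized where dAVC/dx = -6 + 2x = 0, at x = 3; min AVC = 32 - 6·3 + 3^2 = $23.
P = $5 lies below min AVC = $23; no output level covers variable cost.
Best response: produce nothing and absorb the $346 fixed cost.

Shut down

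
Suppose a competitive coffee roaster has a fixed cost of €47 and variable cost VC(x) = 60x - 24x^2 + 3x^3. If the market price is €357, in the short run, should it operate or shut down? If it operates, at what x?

Produce at x = 9

Variable cost is VC = 60x - 24x^2 + 3x^3, so AVC = VC/x = 60 - 24x + 3x^2 and MC = dTC/dx = 60 - 48x + 9x^2.
AVC hits its minimum where MC = AVC, at x = 4, giving min AVC = 60 - 24·4 + 3·4^2 = €12.
Since P = €357 ≥ min AVC = €12, price covers variable cost and the firm should produce.
Solving P = MC: -297 - 48x + 9x^2 = 0 ⇒ x = -11/3 or 9. On the upward-sloping branch, x* = 9.
Check: AVC at x = 9 is €87 ≤ P, so revenue covers variable cost.
Profit = P·x − TC = 357·9 − 830 = €2383.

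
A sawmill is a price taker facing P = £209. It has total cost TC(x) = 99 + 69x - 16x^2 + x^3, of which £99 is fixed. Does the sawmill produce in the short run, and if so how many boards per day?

From TC, MC = TC'(x) = 69 - 32x + 3x^2 and AVC = VC/x = 69 - 16x + x^2.
The AVC parabola has its vertex at x = 16/2 = 8, where AVC = 69 - 16·8 + 8^2 = £5.
P = £209 exceeds min AVC = £5, so the firm stays open.
P = MC gives -140 - 32x + 3x^2 = 0, with roots -10/3 and 14. Take the larger (rising MC): x* = 14.
Check: AVC at x = 14 is £41 ≤ P, so revenue covers variable cost.
Profit = P·x − TC = 209·14 − 673 = £2253.

Produce at x = 14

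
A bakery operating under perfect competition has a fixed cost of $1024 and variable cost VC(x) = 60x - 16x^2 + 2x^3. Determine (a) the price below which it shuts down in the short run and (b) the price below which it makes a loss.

Shutdown price = min AVC. AVC = 60 - 16x + 2x^2, with vertex at x = 4 and minimum $28.
ATC = 1024/x + 60 - 16x + 2x^2. Setting dATC/dx = −1024/x^2 − 16 + 4x = 0 gives x = 8 (since 4·8^3 − 16·8^2 = 1024).
min ATC = 1024/8 + 60 − 16·8 + 2·8^2 = $188. That is the break-even price.
Between these two prices the firm operates at a loss; above $188 it earns a profit.

Shutdown price = $28; break-even price = $188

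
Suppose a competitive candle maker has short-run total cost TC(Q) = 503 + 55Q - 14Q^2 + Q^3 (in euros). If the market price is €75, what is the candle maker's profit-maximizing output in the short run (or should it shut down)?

Strip out fixed cost: VC = 55Q - 14Q^2 + Q^3. Then AVC = 55 - 14Q + Q^2 and MC = 55 - 28Q + 3Q^2.
AVC is minimized where dAVC/dQ = -14 + 2Q = 0, at Q = 7; min AVC = 55 - 14·7 + 7^2 = €6.
Because €75 ≥ €6, revenue can cover variable cost; the firm operates.
Set P = MC: 75 = 55 - 28Q + 3Q^2 → -20 - 28Q + 3Q^2 = 0. The roots are Q = -2/3 and Q = 10; the profit-maximizing output is on the rising part of MC, so Q* = 10.
Check: AVC at Q = 10 is €15 ≤ P, so revenue covers variable cost.
Profit = P·Q − TC = 75·10 − 653 = €97.

Produce at Q = 10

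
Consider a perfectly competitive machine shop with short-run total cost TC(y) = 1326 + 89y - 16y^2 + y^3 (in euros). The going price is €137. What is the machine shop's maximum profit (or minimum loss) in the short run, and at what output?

AVC = 89 - 16y + y^2; min AVC = €25 at y = 8. Since P = €137 ≥ min AVC, the firm produces.
MC = 89 - 32y + 3y^2. Setting P = MC and taking the root on the rising branch gives y* = 12.
TR = 137·12 = 1644. TC = 1326 + 492 = 1818. Profit = 1644 − 1818 = -€174.
By producing, the firm covers all variable cost plus €1152 of fixed cost; shutting down would lose the full €1326.

Profit = -€174 at y = 12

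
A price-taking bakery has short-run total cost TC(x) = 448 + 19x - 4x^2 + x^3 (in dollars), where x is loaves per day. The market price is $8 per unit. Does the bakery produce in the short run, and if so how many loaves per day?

Shut down

From TC, MC = TC'(x) = 19 - 8x + 3x^2 and AVC = VC/x = 19 - 4x + x^2.
AVC is minimized where dAVC/dx = -4 + 2x = 0, at x = 2; min AVC = 19 - 4·2 + 2^2 = $15.
With P < min AVC ($8 < $15), every unit sold adds to the loss.
Best response: produce nothing and absorb the $448 fixed cost.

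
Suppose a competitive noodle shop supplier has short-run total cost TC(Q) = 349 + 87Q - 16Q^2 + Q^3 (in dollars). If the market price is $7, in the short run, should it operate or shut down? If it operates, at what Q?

Shut down

Strip out fixed cost: VC = 87Q - 16Q^2 + Q^3. Then AVC = 87 - 16Q + Q^2 and MC = 87 - 32Q + 3Q^2.
AVC is minimized where dAVC/dQ = -16 + 2Q = 0, at Q = 8; min AVC = 87 - 16·8 + 8^2 = $23.
Since P = $7 < min AVC = $23, price fails to cover variable cost at any output.
Shutting down limits the loss to fixed cost, $349.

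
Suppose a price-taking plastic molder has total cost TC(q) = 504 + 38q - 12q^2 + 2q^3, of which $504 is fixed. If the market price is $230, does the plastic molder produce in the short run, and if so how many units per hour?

Produce at q = 8

Strip out fixed cost: VC = 38q - 12q^2 + 2q^3. Then AVC = 38 - 12q + 2q^2 and MC = 38 - 24q + 6q^2.
AVC is minimized where dAVC/dq = -12 + 4q = 0, at q = 3; min AVC = 38 - 12·3 + 2·3^2 = $20.
Since P = $230 ≥ min AVC = $20, price covers variable cost and the firm should produce.
Set P = MC: 230 = 38 - 24q + 6q^2 → -192 - 24q + 6q^2 = 0. The roots are q = -4 and q = 8; the profit-maximizing output is on the rising part of MC, so q* = 8.
Check: AVC at q = 8 is $70 ≤ P, so revenue covers variable cost.
Profit = P·q − TC = 230·8 − 1064 = $776.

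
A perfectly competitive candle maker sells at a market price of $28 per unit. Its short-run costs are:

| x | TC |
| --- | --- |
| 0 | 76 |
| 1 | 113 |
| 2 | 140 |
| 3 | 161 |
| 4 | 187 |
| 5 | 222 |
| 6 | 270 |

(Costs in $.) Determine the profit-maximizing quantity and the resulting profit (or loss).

Profit at each row (π = 28x − TC): x=0: -76; x=1: -85; x=2: -84; x=3: -77; x=4: -75; x=5: -82; x=6: -102.
Profit is maximized at x = 4. AVC there is 111/4 = $27.75 ≤ P, so producing beats shutting down (which would give -$76).

x = 4; profit = -$75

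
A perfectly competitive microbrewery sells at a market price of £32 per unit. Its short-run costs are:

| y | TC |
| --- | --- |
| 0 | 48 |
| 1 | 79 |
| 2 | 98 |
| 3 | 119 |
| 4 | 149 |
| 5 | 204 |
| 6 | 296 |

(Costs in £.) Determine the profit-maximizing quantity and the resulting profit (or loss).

Compute π = P·y − TC at each output: y=0: -48; y=1: -47; y=2: -34; y=3: -23; y=4: -21; y=5: -44; y=6: -104.
Profit is maximized at y = 4. AVC there is 101/4 = £25.25 ≤ P, so producing beats shutting down (which would give -£48).

y = 4; profit = -£21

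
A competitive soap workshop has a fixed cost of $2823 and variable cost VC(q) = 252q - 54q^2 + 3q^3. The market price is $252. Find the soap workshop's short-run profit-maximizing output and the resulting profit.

Profit = -$231 at q = 12

AVC = 252 - 54q + 3q^2 has its minimum $9 at q = 9; price $252 clears that bar, so the firm operates.
With MC = 252 - 108q + 9q^2, P = MC on the upward-sloping part at q* = 12.
TR = 252·12 = 3024. TC = 2823 + 432 = 3255. Profit = 3024 − 3255 = -$231.
By producing, the firm covers all variable cost plus $2592 of fixed cost; shutting down would lose the full $2823.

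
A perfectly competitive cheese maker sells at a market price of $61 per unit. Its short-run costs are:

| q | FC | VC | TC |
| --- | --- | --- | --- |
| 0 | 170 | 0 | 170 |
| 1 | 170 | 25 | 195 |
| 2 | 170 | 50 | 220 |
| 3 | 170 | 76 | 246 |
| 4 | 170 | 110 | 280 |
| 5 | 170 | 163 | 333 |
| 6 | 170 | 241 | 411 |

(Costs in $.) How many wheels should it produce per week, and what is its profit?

q = 5; profit = -$28

Profit at each row (π = 61q − TC): q=0: -170; q=1: -134; q=2: -98; q=3: -63; q=4: -36; q=5: -28; q=6: -45.
Profit is maximized at q = 5. AVC there is 163/5 = $32.60 ≤ P, so producing beats shutting down (which would give -$170).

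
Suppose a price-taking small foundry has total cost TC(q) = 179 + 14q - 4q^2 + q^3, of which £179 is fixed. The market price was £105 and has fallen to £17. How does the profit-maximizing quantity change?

MC = 14 - 8q + 3q^2; the shutdown threshold is min AVC = £10 (at q = 2).
At P = £105 ≥ min AVC, set P = MC on the rising branch: q = 7.
At P = £17 ≥ min AVC, set P = MC: q = 3. The firm stays open but cuts output.

Output falls from 7 to 3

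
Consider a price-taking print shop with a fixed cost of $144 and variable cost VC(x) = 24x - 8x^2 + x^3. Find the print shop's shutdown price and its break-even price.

Shutdown price = $8; break-even price = $36

Shutdown price = min AVC. AVC = 24 - 8x + x^2, with vertex at x = 4 and minimum $8.
ATC = 144/x + 24 - 8x + x^2. Setting dATC/dx = −144/x^2 − 8 + 2x = 0 gives x = 6 (since 2·6^3 − 8·6^2 = 144).
min ATC = 144/6 + 24 − 8·6 + 6^2 = $36. That is the break-even price.
For $8 ≤ P < $36 the firm produces at a loss; below $8 it shuts down.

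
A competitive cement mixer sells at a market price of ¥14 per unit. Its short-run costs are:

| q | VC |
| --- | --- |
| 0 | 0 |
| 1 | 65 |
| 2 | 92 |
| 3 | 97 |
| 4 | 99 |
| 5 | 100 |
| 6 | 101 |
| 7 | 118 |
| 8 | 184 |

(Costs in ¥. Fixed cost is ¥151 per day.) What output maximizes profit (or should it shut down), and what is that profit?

Compute π = P·q − TC at each output: q=0: -151; q=1: -202; q=2: -215; q=3: -206; q=4: -194; q=5: -181; q=6: -168; q=7: -171; q=8: -223.
Profit is highest at q = 0. Equivalently, the lowest AVC in the table is 101/6 ≈ ¥16.83 at q = 6, and P = ¥14 falls below it — price never covers variable cost, so the firm shuts down and loses only its fixed cost.

q = 0 (shut down); profit = -¥151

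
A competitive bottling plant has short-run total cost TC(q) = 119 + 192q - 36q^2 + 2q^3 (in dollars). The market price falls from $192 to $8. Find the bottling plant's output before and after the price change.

Output falls from 12 to 0 (the firm shuts down)

AVC = 192 - 36q + 2q^2, minimized at q = 9 where min AVC = $30. MC = 192 - 72q + 6q^2.
At P = $192 ≥ min AVC, set P = MC on the rising branch: q = 12.
At P = $8 < min AVC = $30, price no longer covers variable cost at any output, so the firm shuts down: q = 0.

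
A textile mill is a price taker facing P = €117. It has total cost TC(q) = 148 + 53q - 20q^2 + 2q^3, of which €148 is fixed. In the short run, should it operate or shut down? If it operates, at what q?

Produce at q = 8

Variable cost is VC = 53q - 20q^2 + 2q^3, so AVC = VC/q = 53 - 20q + 2q^2 and MC = dTC/dq = 53 - 40q + 6q^2.
AVC hits its minimum where MC = AVC, at q = 5, giving min AVC = 53 - 20·5 + 2·5^2 = €3.
Since P = €117 ≥ min AVC = €3, price covers variable cost and the firm should produce.
P = MC gives -64 - 40q + 6q^2 = 0, with roots -4/3 and 8. Take the larger (rising MC): q* = 8.
Check: AVC at q = 8 is €21 ≤ P, so revenue covers variable cost.
Profit = P·q − TC = 117·8 − 316 = €620.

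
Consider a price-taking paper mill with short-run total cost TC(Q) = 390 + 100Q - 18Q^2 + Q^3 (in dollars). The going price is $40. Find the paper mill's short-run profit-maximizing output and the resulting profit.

AVC = 100 - 18Q + Q^2; min AVC = $19 at Q = 9. Since P = $40 ≥ min AVC, the firm produces.
With MC = 100 - 36Q + 3Q^2, P = MC on the upward-sloping part at Q* = 10.
TR = 40·10 = 400. TC = 390 + 200 = 590. Profit = 400 − 590 = -$190.
By producing, the firm covers all variable cost plus $200 of fixed cost; shutting down would lose the full $390.

Profit = -$190 at Q = 10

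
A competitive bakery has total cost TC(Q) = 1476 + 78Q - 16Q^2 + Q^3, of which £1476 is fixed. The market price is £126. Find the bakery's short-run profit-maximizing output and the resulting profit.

AVC = 78 - 16Q + Q^2; min AVC = £14 at Q = 8. Since P = £126 ≥ min AVC, the firm produces.
With MC = 78 - 32Q + 3Q^2, P = MC on the upward-sloping part at Q* = 12.
TR = 126·12 = 1512. TC = 1476 + 360 = 1836. Profit = 1512 − 1836 = -£324.
That loss of £324 beats the £1476 the firm would lose by shutting down; producing recovers £1152 of fixed cost.

Profit = -£324 at Q = 12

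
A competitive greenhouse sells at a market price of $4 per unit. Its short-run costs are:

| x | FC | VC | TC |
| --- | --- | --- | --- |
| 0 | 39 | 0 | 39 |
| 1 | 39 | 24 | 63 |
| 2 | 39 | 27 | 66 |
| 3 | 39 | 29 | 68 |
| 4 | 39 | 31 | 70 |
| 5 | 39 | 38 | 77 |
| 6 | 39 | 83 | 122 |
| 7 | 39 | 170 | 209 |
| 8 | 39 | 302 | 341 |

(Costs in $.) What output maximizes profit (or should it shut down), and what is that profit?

x = 0 (shut down); profit = -$39

Compute π = P·x − TC at each output: x=0: -39; x=1: -59; x=2: -58; x=3: -56; x=4: -54; x=5: -57; x=6: -98; x=7: -181; x=8: -309.
Profit is highest at x = 0. Equivalently, the lowest AVC in the table is 38/5 ≈ $7.60 at x = 5, and P = $4 falls below it — price never covers variable cost, so the firm shuts down and loses only its fixed cost.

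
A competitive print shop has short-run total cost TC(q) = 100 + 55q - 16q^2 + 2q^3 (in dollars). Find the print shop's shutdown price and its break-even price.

Shutdown price = $23; break-even price = $45

AVC = 55 - 16q + 2q^2; minimized at q = 4, giving min AVC = $23. That is the shutdown price.
ATC = 100/q + 55 - 16q + 2q^2. Setting dATC/dq = −100/q^2 − 16 + 4q = 0 gives q = 5 (since 4·5^3 − 16·5^2 = 100).
min ATC = 100/5 + 55 − 16·5 + 2·5^2 = $45. That is the break-even price.
Between these two prices the firm operates at a loss; above $45 it earns a profit.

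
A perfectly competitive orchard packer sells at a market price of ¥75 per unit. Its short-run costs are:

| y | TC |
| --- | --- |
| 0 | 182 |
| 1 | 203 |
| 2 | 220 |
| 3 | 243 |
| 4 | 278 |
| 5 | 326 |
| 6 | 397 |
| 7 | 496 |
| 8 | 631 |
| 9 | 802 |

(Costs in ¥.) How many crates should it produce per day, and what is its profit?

Compute π = P·y − TC at each output: y=0: -182; y=1: -128; y=2: -70; y=3: -18; y=4: 22; y=5: 49; y=6: 53; y=7: 29; y=8: -31; y=9: -127.
Profit is maximized at y = 6. AVC there is 215/6 = ¥35.83 ≤ P, so producing beats shutting down (which would give -¥182).

y = 6; profit = ¥53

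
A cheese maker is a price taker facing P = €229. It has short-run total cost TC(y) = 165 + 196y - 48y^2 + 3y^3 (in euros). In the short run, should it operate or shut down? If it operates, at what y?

Variable cost is VC = 196y - 48y^2 + 3y^3, so AVC = VC/y = 196 - 48y + 3y^2 and MC = dTC/dy = 196 - 96y + 9y^2.
AVC is minimized where dAVC/dy = -48 + 6y = 0, at y = 8; min AVC = 196 - 48·8 + 3·8^2 = €4.
P = €229 exceeds min AVC = €4, so the firm stays open.
Solving P = MC: -33 - 96y + 9y^2 = 0 ⇒ y = -1/3 or 11. On the upward-sloping branch, y* = 11.
Check: AVC at y = 11 is €31 ≤ P, so revenue covers variable cost.
Profit = P·y − TC = 229·11 − 506 = €2013.

Produce at y = 11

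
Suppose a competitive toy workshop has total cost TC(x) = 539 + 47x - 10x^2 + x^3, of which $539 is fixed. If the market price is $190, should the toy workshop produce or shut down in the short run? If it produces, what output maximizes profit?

Variable cost is VC = 47x - 10x^2 + x^3, so AVC = VC/x = 47 - 10x + x^2 and MC = dTC/dx = 47 - 20x + 3x^2.
AVC is minimized where dAVC/dx = -10 + 2x = 0, at x = 5; min AVC = 47 - 10·5 + 5^2 = $22.
Because $190 ≥ $22, revenue can cover variable cost; the firm operates.
Set P = MC: 190 = 47 - 20x + 3x^2 → -143 - 20x + 3x^2 = 0. The roots are x = -13/3 and x = 11; the profit-maximizing output is on the rising part of MC, so x* = 11.
Check: AVC at x = 11 is $58 ≤ P, so revenue covers variable cost.
Profit = P·x − TC = 190·11 − 1177 = $913.

Produce at x = 11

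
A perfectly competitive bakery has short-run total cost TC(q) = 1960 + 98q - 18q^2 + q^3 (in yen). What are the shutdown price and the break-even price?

Shutdown price = ¥17; break-even price = ¥182

AVC = 98 - 18q + q^2; minimized at q = 9, giving min AVC = ¥17. That is the shutdown price.
ATC = 1960/q + 98 - 18q + q^2. Setting dATC/dq = −1960/q^2 − 18 + 2q = 0 gives q = 14 (since 2·14^3 − 18·14^2 = 1960).
min ATC = 1960/14 + 98 − 18·14 + 14^2 = ¥182. That is the break-even price.
Between these two prices the firm operates at a loss; above ¥182 it earns a profit.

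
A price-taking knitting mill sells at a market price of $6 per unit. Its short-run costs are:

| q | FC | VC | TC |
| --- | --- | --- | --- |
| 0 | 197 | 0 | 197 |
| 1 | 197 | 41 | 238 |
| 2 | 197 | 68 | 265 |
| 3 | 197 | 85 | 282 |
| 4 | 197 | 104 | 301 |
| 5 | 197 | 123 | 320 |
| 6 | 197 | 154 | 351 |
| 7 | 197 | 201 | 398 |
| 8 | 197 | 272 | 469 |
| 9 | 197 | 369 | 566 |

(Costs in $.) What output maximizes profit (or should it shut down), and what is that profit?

q = 0 (shut down); profit = -$197

Compute π = P·q − TC at each output: q=0: -197; q=1: -232; q=2: -253; q=3: -264; q=4: -277; q=5: -290; q=6: -315; q=7: -356; q=8: -421; q=9: -512.
Profit is highest at q = 0. Equivalently, the lowest AVC in the table is 123/5 ≈ $24.60 at q = 5, and P = $6 falls below it — price never covers variable cost, so the firm shuts down and loses only its fixed cost.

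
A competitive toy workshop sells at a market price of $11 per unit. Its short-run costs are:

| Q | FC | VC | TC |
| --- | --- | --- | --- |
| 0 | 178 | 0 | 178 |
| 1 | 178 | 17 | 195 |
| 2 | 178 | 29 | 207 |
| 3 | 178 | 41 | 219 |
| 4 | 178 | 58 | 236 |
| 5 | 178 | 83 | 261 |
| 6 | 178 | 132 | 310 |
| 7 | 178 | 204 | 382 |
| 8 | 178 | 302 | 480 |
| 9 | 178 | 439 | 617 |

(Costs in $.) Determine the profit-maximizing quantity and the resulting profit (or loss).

Compute π = P·Q − TC at each output: Q=0: -178; Q=1: -184; Q=2: -185; Q=3: -186; Q=4: -192; Q=5: -206; Q=6: -244; Q=7: -305; Q=8: -392; Q=9: -518.
Profit is highest at Q = 0. Equivalently, the lowest AVC in the table is 41/3 ≈ $13.67 at Q = 3, and P = $11 falls below it — price never covers variable cost, so the firm shuts down and loses only its fixed cost.

Q = 0 (shut down); profit = -$178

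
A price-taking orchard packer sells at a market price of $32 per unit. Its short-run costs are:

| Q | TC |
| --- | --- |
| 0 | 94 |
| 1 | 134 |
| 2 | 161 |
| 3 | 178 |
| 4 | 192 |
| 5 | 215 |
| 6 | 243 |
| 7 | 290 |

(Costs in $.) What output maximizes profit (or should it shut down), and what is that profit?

Q = 6; profit = -$51

Profit at each row (π = 32Q − TC): Q=0: -94; Q=1: -102; Q=2: -97; Q=3: -82; Q=4: -64; Q=5: -55; Q=6: -51; Q=7: -66.
Profit is maximized at Q = 6. AVC there is 149/6 = $24.83 ≤ P, so producing beats shutting down (which would give -$94).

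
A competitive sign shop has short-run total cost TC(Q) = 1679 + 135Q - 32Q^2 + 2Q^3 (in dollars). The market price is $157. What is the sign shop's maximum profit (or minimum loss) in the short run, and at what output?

Profit = -$227 at Q = 11

AVC = 135 - 32Q + 2Q^2 has its minimum $7 at Q = 8; price $157 clears that bar, so the firm operates.
MC = 135 - 64Q + 6Q^2. Setting P = MC and taking the root on the rising branch gives Q* = 11.
TR = 157·11 = 1727. TC = 1679 + 275 = 1954. Profit = 1727 − 1954 = -$227.
Shutting down would mean losing the fixed cost of $1679, so operating at a loss of $227 is better by $1452.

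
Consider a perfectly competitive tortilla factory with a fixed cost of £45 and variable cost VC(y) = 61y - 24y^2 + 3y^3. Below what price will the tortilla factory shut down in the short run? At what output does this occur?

£13 per unit, at y = 4

Short-run supply begins at min AVC. From VC = 61y - 24y^2 + 3y^3, AVC = 61 - 24y + 3y^2.
dAVC/dy = -24 + 6y = 0 gives y = 4. min AVC = 61 - 24·4 + 3·4^2 = 13.
For P < £13 the firm produces nothing.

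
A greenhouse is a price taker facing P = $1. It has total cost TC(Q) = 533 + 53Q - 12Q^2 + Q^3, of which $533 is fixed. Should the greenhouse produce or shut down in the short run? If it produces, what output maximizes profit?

From TC, MC = TC'(Q) = 53 - 24Q + 3Q^2 and AVC = VC/Q = 53 - 12Q + Q^2.
AVC is minimized where dAVC/dQ = -12 + 2Q = 0, at Q = 6; min AVC = 53 - 12·6 + 6^2 = $17.
Since P = $1 < min AVC = $17, price fails to cover variable cost at any output.
The firm minimizes its loss by shutting down and losing only its fixed cost of $533.

Shut down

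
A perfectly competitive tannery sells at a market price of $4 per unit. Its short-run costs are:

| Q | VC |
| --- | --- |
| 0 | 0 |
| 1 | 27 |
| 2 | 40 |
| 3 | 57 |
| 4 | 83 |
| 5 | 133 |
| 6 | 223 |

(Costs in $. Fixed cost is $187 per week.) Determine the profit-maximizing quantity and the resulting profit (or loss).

Q = 0 (shut down); profit = -$187

Profit at each row (π = 4Q − TC): Q=0: -187; Q=1: -210; Q=2: -219; Q=3: -232; Q=4: -254; Q=5: -300; Q=6: -386.
Profit is highest at Q = 0. Equivalently, the lowest AVC in the table is 57/3 ≈ $19 at Q = 3, and P = $4 falls below it — price never covers variable cost, so the firm shuts down and loses only its fixed cost.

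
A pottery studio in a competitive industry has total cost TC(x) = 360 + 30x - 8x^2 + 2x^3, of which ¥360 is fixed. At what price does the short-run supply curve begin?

The shutdown price is the minimum of AVC. VC = 30x - 8x^2 + 2x^3, so AVC = 30 - 8x + 2x^2.
dAVC/dx = -8 + 4x = 0 gives x = 2. min AVC = 30 - 8·2 + 2·2^2 = 22.
For P < ¥22 the firm produces nothing.

¥22 per unit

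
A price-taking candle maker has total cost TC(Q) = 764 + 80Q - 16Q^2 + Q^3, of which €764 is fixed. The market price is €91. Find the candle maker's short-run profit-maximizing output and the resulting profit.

AVC = 80 - 16Q + Q^2; min AVC = €16 at Q = 8. Since P = €91 ≥ min AVC, the firm produces.
MC = 80 - 32Q + 3Q^2. Setting P = MC and taking the root on the rising branch gives Q* = 11.
TR = 91·11 = 1001. TC = 764 + 275 = 1039. Profit = 1001 − 1039 = -€38.
That loss of €38 beats the €764 the firm would lose by shutting down; producing recovers €726 of fixed cost.

Profit = -€38 at Q = 11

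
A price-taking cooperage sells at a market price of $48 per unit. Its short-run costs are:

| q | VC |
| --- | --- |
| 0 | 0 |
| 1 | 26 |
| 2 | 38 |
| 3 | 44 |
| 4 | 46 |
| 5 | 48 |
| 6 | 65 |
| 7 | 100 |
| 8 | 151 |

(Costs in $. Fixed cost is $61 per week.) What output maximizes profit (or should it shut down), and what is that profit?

Compute π = P·q − TC at each output: q=0: -61; q=1: -39; q=2: -3; q=3: 39; q=4: 85; q=5: 131; q=6: 162; q=7: 175; q=8: 172.
Profit is maximized at q = 7. AVC there is 100/7 = $14.29 ≤ P, so producing beats shutting down (which would give -$61).

q = 7; profit = $175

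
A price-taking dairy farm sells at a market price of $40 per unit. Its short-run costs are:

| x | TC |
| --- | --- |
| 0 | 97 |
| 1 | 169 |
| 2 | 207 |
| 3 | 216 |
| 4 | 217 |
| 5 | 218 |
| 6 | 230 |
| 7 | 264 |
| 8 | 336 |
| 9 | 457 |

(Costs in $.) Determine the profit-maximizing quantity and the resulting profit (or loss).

Profit at each row (π = 40x − TC): x=0: -97; x=1: -129; x=2: -127; x=3: -96; x=4: -57; x=5: -18; x=6: 10; x=7: 16; x=8: -16; x=9: -97.
Profit is maximized at x = 7. AVC there is 167/7 = $23.86 ≤ P, so producing beats shutting down (which would give -$97).

x = 7; profit = $16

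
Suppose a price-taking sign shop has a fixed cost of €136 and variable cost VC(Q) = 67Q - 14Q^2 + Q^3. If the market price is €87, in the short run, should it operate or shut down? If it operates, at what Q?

Produce at Q = 10

Variable cost is VC = 67Q - 14Q^2 + Q^3, so AVC = VC/Q = 67 - 14Q + Q^2 and MC = dTC/dQ = 67 - 28Q + 3Q^2.
The AVC parabola has its vertex at Q = 14/2 = 7, where AVC = 67 - 14·7 + 7^2 = €18.
P = €87 exceeds min AVC = €18, so the firm stays open.
Solving P = MC: -20 - 28Q + 3Q^2 = 0 ⇒ Q = -2/3 or 10. On the upward-sloping branch, Q* = 10.
Check: AVC at Q = 10 is €27 ≤ P, so revenue covers variable cost.
Profit = P·Q − TC = 87·10 − 406 = €464.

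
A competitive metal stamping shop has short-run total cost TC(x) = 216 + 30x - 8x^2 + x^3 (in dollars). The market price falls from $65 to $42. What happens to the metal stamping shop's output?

Output falls from 7 to 6

MC = 30 - 16x + 3x^2; the shutdown threshold is min AVC = $14 (at x = 4).
At P = $65 ≥ min AVC, set P = MC on the rising branch: x = 7.
At P = $42 ≥ min AVC, set P = MC: x = 6. The firm stays open but cuts output.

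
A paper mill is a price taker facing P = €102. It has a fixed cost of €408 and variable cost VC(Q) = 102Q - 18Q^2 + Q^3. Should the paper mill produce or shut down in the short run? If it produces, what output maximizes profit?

Produce at Q = 12

Strip out fixed cost: VC = 102Q - 18Q^2 + Q^3. Then AVC = 102 - 18Q + Q^2 and MC = 102 - 36Q + 3Q^2.
The AVC parabola has its vertex at Q = 18/2 = 9, where AVC = 102 - 18·9 + 9^2 = €21.
Since P = €102 ≥ min AVC = €21, price covers variable cost and the firm should produce.
Set P = MC: 102 = 102 - 36Q + 3Q^2 → -36Q + 3Q^2 = 0. The roots are Q = 0 and Q = 12; the profit-maximizing output is on the rising part of MC, so Q* = 12.
Check: AVC at Q = 12 is €30 ≤ P, so revenue covers variable cost.
Profit = P·Q − TC = 102·12 − 768 = €456.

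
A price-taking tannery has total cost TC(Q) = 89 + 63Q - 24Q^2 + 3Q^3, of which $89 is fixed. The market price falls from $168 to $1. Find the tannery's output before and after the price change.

MC = 63 - 48Q + 9Q^2; the shutdown threshold is min AVC = $15 (at Q = 4).
At P = $168 ≥ min AVC, set P = MC on the rising branch: Q = 7.
At P = $1 < min AVC = $15, price no longer covers variable cost at any output, so the firm shuts down: Q = 0.

Output falls from 7 to 0 (the firm shuts down)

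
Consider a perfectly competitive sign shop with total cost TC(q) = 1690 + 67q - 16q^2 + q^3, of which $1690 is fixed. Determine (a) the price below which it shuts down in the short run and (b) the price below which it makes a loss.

Shutdown price = $3; break-even price = $158

AVC = 67 - 16q + q^2; minimized at q = 8, giving min AVC = $3. That is the shutdown price.
ATC = 1690/q + 67 - 16q + q^2. Setting dATC/dq = −1690/q^2 − 16 + 2q = 0 gives q = 13 (since 2·13^3 − 16·13^2 = 1690).
min ATC = 1690/13 + 67 − 16·13 + 13^2 = $158. That is the break-even price.
Between these two prices the firm operates at a loss; above $158 it earns a profit.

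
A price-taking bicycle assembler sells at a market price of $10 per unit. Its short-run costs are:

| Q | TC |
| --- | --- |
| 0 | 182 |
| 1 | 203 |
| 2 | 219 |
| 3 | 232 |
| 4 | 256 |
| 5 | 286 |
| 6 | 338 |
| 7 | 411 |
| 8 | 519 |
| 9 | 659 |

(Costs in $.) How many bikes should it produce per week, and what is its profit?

Q = 0 (shut down); profit = -$182

Tabulate TR − TC: Q=0: -182; Q=1: -193; Q=2: -199; Q=3: -202; Q=4: -216; Q=5: -236; Q=6: -278; Q=7: -341; Q=8: -439; Q=9: -569.
Profit is highest at Q = 0. Equivalently, the lowest AVC in the table is 50/3 ≈ $16.67 at Q = 3, and P = $10 falls below it — price never covers variable cost, so the firm shuts down and loses only its fixed cost.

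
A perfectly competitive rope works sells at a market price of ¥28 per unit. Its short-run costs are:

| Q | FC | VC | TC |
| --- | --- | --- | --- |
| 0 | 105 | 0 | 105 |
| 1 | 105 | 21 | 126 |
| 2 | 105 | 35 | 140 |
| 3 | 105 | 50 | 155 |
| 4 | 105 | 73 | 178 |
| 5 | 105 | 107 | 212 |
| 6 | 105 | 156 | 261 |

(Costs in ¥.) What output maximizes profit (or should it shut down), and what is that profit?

Compute π = P·Q − TC at each output: Q=0: -105; Q=1: -98; Q=2: -84; Q=3: -71; Q=4: -66; Q=5: -72; Q=6: -93.
Profit is maximized at Q = 4. AVC there is 73/4 = ¥18.25 ≤ P, so producing beats shutting down (which would give -¥105).

Q = 4; profit = -¥66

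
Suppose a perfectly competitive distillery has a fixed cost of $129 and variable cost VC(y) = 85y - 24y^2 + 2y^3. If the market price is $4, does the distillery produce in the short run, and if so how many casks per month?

Strip out fixed cost: VC = 85y - 24y^2 + 2y^3. Then AVC = 85 - 24y + 2y^2 and MC = 85 - 48y + 6y^2.
AVC hits its minimum where MC = AVC, at y = 6, giving min AVC = 85 - 24·6 + 2·6^2 = $13.
Since P = $4 < min AVC = $13, price fails to cover variable cost at any output.
The firm minimizes its loss by shutting down and losing only its fixed cost of $129.

Shut down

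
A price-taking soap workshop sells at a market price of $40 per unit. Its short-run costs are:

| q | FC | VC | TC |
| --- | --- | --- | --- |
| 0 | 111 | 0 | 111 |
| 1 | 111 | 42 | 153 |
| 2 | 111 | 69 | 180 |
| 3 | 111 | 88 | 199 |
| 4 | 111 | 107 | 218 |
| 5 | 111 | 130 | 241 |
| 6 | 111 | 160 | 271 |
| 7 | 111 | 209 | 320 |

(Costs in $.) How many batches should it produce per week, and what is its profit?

q = 6; profit = -$31

Profit at each row (π = 40q − TC): q=0: -111; q=1: -113; q=2: -100; q=3: -79; q=4: -58; q=5: -41; q=6: -31; q=7: -40.
Profit is maximized at q = 6. AVC there is 160/6 = $26.67 ≤ P, so producing beats shutting down (which would give -$111).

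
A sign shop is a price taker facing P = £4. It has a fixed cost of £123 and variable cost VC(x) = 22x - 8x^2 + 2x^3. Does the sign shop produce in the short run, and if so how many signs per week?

Shut down

Strip out fixed cost: VC = 22x - 8x^2 + 2x^3. Then AVC = 22 - 8x + 2x^2 and MC = 22 - 16x + 6x^2.
AVC is minimized where dAVC/dx = -8 + 4x = 0, at x = 2; min AVC = 22 - 8·2 + 2·2^2 = £14.
P = £4 lies below min AVC = £14; no output level covers variable cost.
Best response: produce nothing and absorb the £123 fixed cost.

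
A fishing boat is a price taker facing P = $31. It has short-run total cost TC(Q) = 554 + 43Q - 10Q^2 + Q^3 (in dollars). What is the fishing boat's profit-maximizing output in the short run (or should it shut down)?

Produce at Q = 6

From TC, MC = TC'(Q) = 43 - 20Q + 3Q^2 and AVC = VC/Q = 43 - 10Q + Q^2.
AVC hits its minimum where MC = AVC, at Q = 5, giving min AVC = 43 - 10·5 + 5^2 = $18.
P = $31 exceeds min AVC = $18, so the firm stays open.
P = MC gives 12 - 20Q + 3Q^2 = 0, with roots 2/3 and 6. Take the larger (rising MC): Q* = 6.
Check: AVC at Q = 6 is $19 ≤ P, so revenue covers variable cost.
Profit = P·Q − TC = 31·6 − 668 = -$482, a loss, but smaller than the $554 fixed cost the firm would lose by shutting down.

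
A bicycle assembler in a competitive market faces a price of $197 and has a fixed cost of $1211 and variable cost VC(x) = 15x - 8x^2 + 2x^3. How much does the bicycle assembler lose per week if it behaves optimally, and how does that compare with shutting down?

Profit = -$231 at x = 7

AVC = 15 - 8x + 2x^2 has its minimum $7 at x = 2; price $197 clears that bar, so the firm operates.
MC = 15 - 16x + 6x^2. Setting P = MC and taking the root on the rising branch gives x* = 7.
TR = 197·7 = 1379. TC = 1211 + 399 = 1610. Profit = 1379 − 1610 = -$231.
Shutting down would mean losing the fixed cost of $1211, so operating at a loss of $231 is better by $980.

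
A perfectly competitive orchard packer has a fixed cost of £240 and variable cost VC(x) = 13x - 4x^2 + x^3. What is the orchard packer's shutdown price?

£9 per unit

The firm shuts down when price falls below the minimum of average variable cost. AVC = VC/x = 13 - 4x + x^2.
dAVC/dx = -4 + 2x = 0 gives x = 2. min AVC = 13 - 4·2 + 2^2 = 9.
So the shutdown price is £9.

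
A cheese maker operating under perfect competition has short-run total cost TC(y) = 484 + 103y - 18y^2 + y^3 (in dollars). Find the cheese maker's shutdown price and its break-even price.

AVC = 103 - 18y + y^2; minimized at y = 9, giving min AVC = $22. That is the shutdown price.
ATC = 484/y + 103 - 18y + y^2. Setting dATC/dy = −484/y^2 − 18 + 2y = 0 gives y = 11 (since 2·11^3 − 18·11^2 = 484).
min ATC = 484/11 + 103 − 18·11 + 11^2 = $70. That is the break-even price.
Between these two prices the firm operates at a loss; above $70 it earns a profit.

Shutdown price = $22; break-even price = $70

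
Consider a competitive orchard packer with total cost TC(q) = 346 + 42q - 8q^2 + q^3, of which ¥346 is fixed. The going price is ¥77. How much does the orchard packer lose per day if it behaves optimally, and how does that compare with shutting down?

Profit = -¥52 at q = 7

AVC = 42 - 8q + q^2 has its minimum ¥26 at q = 4; price ¥77 clears that bar, so the firm operates.
With MC = 42 - 16q + 3q^2, P = MC on the upward-sloping part at q* = 7.
TR = 77·7 = 539. TC = 346 + 245 = 591. Profit = 539 − 591 = -¥52.
That loss of ¥52 beats the ¥346 the firm would lose by shutting down; producing recovers ¥294 of fixed cost.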